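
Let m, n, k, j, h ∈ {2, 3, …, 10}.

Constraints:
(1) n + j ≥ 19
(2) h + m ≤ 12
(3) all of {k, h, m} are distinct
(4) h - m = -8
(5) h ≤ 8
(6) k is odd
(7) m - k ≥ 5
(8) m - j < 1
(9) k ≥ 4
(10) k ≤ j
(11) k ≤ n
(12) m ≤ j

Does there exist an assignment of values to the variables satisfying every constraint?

One satisfying assignment is m = 10, n = 10, k = 5, j = 10, h = 2.
For the less obvious constraints — constraint 1: n + j = 20; constraint 2: h + m = 12 — and the others hold by inspection.

Satisfiable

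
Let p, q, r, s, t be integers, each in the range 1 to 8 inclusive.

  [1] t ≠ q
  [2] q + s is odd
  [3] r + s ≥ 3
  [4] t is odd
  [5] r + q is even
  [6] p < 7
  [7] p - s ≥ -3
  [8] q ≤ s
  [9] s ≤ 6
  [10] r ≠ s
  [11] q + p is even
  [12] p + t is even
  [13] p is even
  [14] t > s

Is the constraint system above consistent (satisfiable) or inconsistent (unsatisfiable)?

Constraint 13 makes p even and constraint 4 makes t odd, so p + t must be odd. Constraint 12 says p + t is even — contradiction.

Unsatisfiable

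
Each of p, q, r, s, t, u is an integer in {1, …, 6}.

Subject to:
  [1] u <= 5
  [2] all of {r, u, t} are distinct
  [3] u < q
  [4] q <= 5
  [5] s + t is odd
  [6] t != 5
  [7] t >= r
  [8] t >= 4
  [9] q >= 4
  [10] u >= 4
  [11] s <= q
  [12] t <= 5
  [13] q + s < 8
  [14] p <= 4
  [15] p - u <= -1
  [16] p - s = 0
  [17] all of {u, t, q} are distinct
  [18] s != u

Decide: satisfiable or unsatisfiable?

Unsatisfiable

Constraints 1, 4, 8, 9, 10, and 12 confine each of u, t, q to the 2 values {4, 5}.
Constraint 17 requires all 3 of them to be distinct, but only 2 values are available — impossible by the pigeonhole principle.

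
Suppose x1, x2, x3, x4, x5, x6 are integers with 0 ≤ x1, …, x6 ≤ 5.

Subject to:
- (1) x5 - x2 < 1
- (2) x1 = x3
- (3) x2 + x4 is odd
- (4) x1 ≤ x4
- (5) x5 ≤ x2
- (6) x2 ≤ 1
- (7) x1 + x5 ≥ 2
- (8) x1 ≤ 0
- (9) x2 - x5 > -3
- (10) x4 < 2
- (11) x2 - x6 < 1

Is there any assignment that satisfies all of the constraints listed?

From constraint 8: x1 ≤ 0. From constraints 5 and 6: x5 ≤ x2 ≤ 1. Hence x1 + x5 ≤ 1. But constraint 7 requires x1 + x5 ≥ 2, and 2 > 1. Contradiction.

Unsatisfiable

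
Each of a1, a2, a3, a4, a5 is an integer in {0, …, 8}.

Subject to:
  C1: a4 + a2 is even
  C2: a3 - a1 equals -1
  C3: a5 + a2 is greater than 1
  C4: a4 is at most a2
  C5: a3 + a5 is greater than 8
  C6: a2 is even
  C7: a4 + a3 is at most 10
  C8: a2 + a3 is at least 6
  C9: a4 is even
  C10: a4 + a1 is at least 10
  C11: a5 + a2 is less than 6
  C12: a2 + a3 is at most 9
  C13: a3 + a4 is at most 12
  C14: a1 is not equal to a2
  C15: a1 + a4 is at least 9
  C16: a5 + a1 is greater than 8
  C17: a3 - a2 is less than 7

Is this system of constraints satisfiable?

Take a1 = 8, a2 = 2, a3 = 7, a4 = 2, a5 = 2. Then constraint 2: a3 - a1 = -1; constraint 3: a5 + a2 = 4, and every other listed constraint is also met.

Satisfiable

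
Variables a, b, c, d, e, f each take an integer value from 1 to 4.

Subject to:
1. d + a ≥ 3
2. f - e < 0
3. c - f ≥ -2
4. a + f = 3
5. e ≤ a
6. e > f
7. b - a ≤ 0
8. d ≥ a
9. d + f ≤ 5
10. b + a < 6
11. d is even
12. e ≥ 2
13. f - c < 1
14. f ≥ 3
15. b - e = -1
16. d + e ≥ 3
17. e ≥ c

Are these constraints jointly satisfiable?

Unsatisfiable

From constraints 5 and 12: a ≥ e ≥ 2. From constraint 14: f ≥ 3. Hence a + f ≥ 5. But constraint 4 requires a + f = 3, and 3 < 5. Contradiction.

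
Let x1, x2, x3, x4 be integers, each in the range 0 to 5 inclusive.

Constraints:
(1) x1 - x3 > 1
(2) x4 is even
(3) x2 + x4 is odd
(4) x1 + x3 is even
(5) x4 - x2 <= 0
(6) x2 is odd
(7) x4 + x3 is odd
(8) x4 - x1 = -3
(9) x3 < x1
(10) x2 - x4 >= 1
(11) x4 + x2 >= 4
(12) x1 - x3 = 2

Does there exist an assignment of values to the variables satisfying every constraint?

The assignment x1 = 5, x2 = 5, x3 = 3, x4 = 2 works:
  constraint 1 holds since x1 - x3 = 2.
  constraint 5 holds since x4 - x2 = -3.
  constraint 8 holds since x4 - x1 = -3.
The rest check out directly.

Satisfiable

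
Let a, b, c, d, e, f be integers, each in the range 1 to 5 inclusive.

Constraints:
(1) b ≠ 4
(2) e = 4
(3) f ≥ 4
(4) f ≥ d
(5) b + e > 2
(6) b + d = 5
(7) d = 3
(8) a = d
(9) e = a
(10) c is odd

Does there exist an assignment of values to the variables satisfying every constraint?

Constraint 2 fixes e = 4 and constraint 7 fixes d = 3. Constraints 8 and 9 give e = a = d, so e = d. But 4 ≠ 3 — contradiction.

Unsatisfiable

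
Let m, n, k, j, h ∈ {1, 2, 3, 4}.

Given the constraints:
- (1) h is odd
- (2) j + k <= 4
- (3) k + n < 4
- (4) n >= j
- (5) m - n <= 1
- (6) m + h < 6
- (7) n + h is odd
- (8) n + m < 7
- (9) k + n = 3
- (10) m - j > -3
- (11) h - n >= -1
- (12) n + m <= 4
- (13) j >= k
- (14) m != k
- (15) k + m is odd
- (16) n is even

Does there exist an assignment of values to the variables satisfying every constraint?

One satisfying assignment is m = 2, n = 2, k = 1, j = 2, h = 1.
For the less obvious constraints — constraint 2: j + k = 3; constraint 3: k + n = 3 — and the others hold by inspection.

Satisfiable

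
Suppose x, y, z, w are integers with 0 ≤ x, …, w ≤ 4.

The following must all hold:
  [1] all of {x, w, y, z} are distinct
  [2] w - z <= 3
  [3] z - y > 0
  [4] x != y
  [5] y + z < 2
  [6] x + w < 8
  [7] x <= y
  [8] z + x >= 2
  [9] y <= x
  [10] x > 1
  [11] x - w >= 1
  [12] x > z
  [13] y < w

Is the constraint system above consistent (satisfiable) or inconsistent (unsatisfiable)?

Constraints 3, 7, and 12 give z < x, x ≤ y, y < z. Chaining: z < x ≤ y < z, which forces z < z — impossible.

Unsatisfiable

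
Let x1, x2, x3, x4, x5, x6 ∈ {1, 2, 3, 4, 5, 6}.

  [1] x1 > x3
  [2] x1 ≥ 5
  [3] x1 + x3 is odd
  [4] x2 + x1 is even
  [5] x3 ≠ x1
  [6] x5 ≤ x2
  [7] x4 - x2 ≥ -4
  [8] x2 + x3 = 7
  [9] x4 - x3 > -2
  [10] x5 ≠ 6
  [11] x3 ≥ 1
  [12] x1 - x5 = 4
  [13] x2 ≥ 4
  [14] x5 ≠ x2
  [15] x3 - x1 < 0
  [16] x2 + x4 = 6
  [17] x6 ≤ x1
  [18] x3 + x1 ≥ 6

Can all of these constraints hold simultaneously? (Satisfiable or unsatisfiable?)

The assignment x1 = 5, x2 = 5, x3 = 2, x4 = 1, x5 = 1, x6 = 5 works:
  constraint 7 holds since x4 - x2 = -4.
  constraint 8 holds since x2 + x3 = 7.
  constraint 9 holds since x4 - x3 = -1.
The rest check out directly.

Satisfiable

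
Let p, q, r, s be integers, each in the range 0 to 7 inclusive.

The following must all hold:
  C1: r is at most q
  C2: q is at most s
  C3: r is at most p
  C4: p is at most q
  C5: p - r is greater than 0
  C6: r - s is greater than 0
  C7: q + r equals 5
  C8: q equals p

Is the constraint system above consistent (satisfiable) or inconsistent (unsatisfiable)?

Unsatisfiable

Constraints 2, 4, 5, and 6 give s < r, r < p, p ≤ q, q ≤ s. Chaining: s < r < p ≤ q ≤ s, which forces s < s — impossible.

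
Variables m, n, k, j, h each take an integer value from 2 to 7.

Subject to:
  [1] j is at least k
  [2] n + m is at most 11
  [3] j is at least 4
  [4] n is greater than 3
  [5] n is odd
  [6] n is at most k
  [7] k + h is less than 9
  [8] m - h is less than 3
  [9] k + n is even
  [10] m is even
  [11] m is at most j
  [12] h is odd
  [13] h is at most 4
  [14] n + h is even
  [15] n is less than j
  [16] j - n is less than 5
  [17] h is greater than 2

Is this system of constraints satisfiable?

Satisfiable

Try m = 4, n = 5, k = 5, j = 7, h = 3.
Check constraint 2: n + m = 9; constraint 7: k + h = 8; constraint 8: m - h = 1. The remaining constraints are straightforward to verify.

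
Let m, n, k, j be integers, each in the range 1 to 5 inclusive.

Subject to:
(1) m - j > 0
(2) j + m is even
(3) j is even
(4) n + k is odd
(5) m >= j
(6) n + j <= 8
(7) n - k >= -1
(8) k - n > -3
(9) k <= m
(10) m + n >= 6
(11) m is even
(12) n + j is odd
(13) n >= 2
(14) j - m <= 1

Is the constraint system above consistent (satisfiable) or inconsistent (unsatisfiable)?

Satisfiable

Try m = 4, n = 5, k = 4, j = 2.
Check constraint 1: m - j = 2; constraint 6: n + j = 7. The remaining constraints are straightforward to verify.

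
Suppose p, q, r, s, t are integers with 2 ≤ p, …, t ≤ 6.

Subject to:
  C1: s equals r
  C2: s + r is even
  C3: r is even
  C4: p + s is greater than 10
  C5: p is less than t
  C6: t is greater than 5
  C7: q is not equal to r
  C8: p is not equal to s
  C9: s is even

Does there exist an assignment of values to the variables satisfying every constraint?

Satisfiable

Setting (p, q, r, s, t) = (5, 3, 6, 6, 6) satisfies everything: constraint 2: s + r = 12 is even; constraint 3: r = 6 is even; constraint 4: p + s = 11, and the others follow.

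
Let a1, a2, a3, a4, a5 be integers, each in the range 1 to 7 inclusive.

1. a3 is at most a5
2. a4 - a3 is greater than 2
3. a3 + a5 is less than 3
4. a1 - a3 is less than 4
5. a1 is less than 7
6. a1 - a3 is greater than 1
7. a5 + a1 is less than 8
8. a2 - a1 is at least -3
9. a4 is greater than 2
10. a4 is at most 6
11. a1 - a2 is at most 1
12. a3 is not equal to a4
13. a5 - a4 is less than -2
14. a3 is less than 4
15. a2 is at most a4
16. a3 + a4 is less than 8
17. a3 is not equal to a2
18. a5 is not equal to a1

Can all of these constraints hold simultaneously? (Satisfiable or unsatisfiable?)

Satisfiable

The assignment a1 = 4, a2 = 4, a3 = 1, a4 = 4, a5 = 1 works:
  constraint 2 holds since a4 - a3 = 3.
  constraint 3 holds since a3 + a5 = 2.
  constraint 4 holds since a1 - a3 = 3.
The rest check out directly.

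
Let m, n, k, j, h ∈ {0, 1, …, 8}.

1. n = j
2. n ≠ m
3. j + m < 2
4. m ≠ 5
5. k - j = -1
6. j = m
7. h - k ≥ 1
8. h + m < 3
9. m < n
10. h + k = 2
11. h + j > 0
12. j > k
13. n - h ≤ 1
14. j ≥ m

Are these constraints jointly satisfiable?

From constraints 1 and 6, n = j = m, so n = m. But constraint 2 says n ≠ m. Contradiction.

Unsatisfiable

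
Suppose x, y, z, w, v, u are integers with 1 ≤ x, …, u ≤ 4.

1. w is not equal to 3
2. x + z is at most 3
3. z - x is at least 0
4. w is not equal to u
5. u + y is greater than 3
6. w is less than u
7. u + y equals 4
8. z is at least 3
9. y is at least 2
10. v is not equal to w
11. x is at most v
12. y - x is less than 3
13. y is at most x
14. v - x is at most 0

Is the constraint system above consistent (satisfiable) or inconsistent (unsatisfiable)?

Unsatisfiable

From constraints 9 and 13: x ≥ y ≥ 2. From constraint 8: z ≥ 3. Hence x + z ≥ 5. But constraint 2 requires x + z ≤ 3, and 3 < 5. Contradiction.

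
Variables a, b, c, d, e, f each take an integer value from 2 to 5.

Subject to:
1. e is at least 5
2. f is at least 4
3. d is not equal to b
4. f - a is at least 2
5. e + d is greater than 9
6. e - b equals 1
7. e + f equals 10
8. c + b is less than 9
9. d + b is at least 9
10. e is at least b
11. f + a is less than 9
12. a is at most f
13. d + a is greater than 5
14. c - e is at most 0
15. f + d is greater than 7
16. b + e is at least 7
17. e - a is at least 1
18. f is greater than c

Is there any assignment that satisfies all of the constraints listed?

Try a = 3, b = 4, c = 4, d = 5, e = 5, f = 5.
Check constraint 4: f - a = 2; constraint 5: e + d = 10; constraint 6: e - b = 1. The remaining constraints are straightforward to verify.

Satisfiable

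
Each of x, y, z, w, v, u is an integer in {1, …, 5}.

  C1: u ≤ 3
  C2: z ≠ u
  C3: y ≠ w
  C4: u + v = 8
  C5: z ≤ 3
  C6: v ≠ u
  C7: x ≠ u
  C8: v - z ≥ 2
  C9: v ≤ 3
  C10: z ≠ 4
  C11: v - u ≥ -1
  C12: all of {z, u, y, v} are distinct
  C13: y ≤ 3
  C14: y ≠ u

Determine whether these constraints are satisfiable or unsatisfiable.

Unsatisfiable

Constraints 1, 5, 9, and 13 confine each of z, u, y, v to the 3 values {1, …, 3} (the domain already gives each ≥ 1).
Constraint 12 requires all 4 of them to be distinct, but only 3 values are available — impossible by the pigeonhole principle.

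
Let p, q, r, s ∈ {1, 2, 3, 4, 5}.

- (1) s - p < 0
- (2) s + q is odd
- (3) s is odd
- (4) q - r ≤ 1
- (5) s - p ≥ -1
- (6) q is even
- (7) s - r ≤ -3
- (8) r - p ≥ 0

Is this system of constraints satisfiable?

Satisfiable

Take p = 2, q = 2, r = 4, s = 1. Then constraint 1: s - p = -1; constraint 4: q - r = -2; constraint 5: s - p = -1, and every other listed constraint is also met.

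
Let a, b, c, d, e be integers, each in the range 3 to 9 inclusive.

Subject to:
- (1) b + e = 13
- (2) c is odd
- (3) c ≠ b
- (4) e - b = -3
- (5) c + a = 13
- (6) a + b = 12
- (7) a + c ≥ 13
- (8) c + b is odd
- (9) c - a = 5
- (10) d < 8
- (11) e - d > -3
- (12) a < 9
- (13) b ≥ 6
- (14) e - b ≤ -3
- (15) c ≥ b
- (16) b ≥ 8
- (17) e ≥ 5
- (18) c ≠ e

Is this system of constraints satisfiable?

Take a = 4, b = 8, c = 9, d = 7, e = 5. Then constraint 1: b + e = 13; constraint 4: e - b = -3; constraint 5: c + a = 13, and every other listed constraint is also met.

Satisfiable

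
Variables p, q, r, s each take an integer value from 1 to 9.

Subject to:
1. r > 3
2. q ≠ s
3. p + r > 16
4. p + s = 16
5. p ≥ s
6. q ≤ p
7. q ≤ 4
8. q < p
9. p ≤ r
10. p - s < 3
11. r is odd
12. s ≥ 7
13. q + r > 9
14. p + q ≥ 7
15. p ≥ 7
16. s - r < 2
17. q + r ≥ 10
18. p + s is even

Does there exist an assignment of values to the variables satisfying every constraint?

Try p = 8, q = 2, r = 9, s = 8.
Check constraint 3: p + r = 17; constraint 4: p + s = 16. The remaining constraints are straightforward to verify.

Satisfiable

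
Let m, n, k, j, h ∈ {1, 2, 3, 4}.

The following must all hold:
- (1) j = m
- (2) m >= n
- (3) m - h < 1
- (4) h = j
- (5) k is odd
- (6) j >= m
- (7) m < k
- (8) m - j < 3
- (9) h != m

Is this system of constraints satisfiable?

From constraints 1 and 4, h = j = m, so h = m. But constraint 9 says h ≠ m. Contradiction.

Unsatisfiable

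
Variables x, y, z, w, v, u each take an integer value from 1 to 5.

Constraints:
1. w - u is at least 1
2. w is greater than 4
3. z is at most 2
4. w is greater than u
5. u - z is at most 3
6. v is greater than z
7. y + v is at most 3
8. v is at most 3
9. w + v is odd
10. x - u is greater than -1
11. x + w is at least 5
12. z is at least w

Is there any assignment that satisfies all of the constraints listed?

Unsatisfiable

From constraint 2: w ≥ 5. From constraints 3 and 12: w ≤ z and z ≤ 2, so w ≤ 2. But 2 < 5, so no value of w works.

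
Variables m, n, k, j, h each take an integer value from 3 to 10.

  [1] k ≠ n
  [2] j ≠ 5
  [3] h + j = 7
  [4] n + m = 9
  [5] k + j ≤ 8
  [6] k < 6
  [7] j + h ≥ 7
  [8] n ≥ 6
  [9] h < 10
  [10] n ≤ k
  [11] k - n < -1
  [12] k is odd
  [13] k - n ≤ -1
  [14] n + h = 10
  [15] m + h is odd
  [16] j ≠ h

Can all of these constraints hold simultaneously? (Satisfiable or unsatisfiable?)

From constraints 8 and 10: k ≥ n and n ≥ 6, so k ≥ 6. From constraint 6: k ≤ 5. But 5 < 6, so no value of k works.

Unsatisfiable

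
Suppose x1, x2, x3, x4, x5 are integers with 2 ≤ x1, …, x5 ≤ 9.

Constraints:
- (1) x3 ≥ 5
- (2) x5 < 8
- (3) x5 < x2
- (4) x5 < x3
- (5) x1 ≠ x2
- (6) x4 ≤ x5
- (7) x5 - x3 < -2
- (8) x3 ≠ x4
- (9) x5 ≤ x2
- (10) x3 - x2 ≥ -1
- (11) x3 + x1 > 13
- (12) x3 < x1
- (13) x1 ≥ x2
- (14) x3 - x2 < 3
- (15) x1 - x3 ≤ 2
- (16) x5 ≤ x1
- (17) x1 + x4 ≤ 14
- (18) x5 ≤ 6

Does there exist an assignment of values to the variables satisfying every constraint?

Try x1 = 8, x2 = 5, x3 = 6, x4 = 3, x5 = 3.
Check constraint 7: x5 - x3 = -3; constraint 10: x3 - x2 = 1; constraint 11: x3 + x1 = 14. The remaining constraints are straightforward to verify.

Satisfiable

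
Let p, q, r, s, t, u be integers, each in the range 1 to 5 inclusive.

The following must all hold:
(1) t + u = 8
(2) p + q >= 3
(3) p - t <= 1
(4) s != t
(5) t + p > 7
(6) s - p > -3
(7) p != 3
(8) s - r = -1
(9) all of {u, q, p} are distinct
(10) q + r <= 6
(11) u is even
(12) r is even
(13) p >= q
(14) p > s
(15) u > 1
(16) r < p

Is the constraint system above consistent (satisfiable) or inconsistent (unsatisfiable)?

Take p = 5, q = 1, r = 4, s = 3, t = 4, u = 4. Then constraint 1: t + u = 8; constraint 2: p + q = 6, and every other listed constraint is also met.

Satisfiable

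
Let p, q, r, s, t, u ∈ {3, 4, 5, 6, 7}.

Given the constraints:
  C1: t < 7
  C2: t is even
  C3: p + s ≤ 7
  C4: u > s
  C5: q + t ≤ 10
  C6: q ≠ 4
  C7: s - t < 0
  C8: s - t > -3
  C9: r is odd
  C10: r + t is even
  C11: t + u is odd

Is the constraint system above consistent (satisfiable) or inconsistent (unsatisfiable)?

Unsatisfiable

Constraint 9 makes r odd and constraint 2 makes t even, so r + t must be odd. Constraint 10 says r + t is even — contradiction.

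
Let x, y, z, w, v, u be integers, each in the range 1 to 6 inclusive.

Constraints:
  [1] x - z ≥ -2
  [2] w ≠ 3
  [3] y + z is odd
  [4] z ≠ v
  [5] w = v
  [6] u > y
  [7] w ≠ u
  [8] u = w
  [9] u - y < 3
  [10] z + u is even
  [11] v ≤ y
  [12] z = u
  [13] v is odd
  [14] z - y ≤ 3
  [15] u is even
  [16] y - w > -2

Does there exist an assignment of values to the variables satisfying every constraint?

Unsatisfiable

From constraints 5, 8, and 12, z = u = w = v, so z = v. But constraint 4 says z ≠ v. Contradiction.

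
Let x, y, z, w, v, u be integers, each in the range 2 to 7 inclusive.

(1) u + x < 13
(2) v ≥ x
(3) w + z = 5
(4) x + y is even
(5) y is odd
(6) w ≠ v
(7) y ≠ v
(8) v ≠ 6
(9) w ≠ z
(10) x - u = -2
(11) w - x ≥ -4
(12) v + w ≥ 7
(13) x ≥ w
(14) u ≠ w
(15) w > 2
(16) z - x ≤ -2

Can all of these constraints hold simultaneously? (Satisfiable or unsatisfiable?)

Satisfiable

Setting (x, y, z, w, v, u) = (5, 3, 2, 3, 7, 7) satisfies everything: constraint 1: u + x = 12; constraint 3: w + z = 5, and the others follow.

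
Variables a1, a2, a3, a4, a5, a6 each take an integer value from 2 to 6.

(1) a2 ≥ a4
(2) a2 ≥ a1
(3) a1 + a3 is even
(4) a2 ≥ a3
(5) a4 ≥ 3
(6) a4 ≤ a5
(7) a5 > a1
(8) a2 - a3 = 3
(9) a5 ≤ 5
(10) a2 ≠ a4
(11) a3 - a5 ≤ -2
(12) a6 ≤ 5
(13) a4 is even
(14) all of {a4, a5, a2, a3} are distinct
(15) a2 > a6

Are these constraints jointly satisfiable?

Satisfiable

Try a1 = 3, a2 = 6, a3 = 3, a4 = 4, a5 = 5, a6 = 2.
Check constraint 8: a2 - a3 = 3; constraint 11: a3 - a5 = -2; constraint 14: values 4, 5, 6, 3 are distinct. The remaining constraints are straightforward to verify.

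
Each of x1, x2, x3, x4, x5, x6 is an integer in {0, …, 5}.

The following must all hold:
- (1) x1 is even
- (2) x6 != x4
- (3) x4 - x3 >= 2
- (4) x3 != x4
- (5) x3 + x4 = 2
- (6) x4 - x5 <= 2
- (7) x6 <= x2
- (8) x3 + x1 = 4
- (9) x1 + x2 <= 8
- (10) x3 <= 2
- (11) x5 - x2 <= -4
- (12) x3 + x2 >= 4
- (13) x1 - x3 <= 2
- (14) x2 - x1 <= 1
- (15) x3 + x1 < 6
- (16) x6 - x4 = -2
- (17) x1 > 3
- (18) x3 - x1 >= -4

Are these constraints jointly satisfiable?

Unsatisfiable

Constraints 3, 6, 11, 13, and 14 give x5 − x4 ≥ -2, x4 − x3 ≥ 2, x3 − x1 ≥ -2, x1 − x2 ≥ -1, x2 − x5 ≥ 4.
Adding all 5 inequalities: the left sides telescope to 0, and the right sides sum to (-2) + 2 + (-2) + (-1) + 4 = 1. So 0 ≥ 1, which is false.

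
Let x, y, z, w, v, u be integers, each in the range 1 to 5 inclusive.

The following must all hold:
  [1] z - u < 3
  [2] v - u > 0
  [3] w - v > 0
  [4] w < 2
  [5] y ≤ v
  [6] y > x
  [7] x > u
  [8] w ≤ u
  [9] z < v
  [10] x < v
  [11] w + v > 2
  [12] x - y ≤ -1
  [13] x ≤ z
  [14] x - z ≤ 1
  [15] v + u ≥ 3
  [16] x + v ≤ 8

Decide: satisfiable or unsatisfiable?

Unsatisfiable

Constraints 3, 5, 7, 8, and 12 give v < w, w ≤ u, u < x, x < y, y ≤ v. Chaining: v < w ≤ u < x < y ≤ v, which forces v < v — impossible.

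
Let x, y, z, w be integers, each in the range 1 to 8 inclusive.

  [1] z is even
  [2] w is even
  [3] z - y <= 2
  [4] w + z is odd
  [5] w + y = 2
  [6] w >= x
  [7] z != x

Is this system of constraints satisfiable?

Constraint 2 makes w even and constraint 1 makes z even, so w + z must be even. Constraint 4 says w + z is odd — contradiction.

Unsatisfiable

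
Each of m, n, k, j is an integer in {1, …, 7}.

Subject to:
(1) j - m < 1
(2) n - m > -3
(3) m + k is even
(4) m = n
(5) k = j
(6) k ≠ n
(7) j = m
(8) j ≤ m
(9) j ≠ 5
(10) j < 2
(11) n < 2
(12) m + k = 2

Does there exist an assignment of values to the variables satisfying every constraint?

Unsatisfiable

From constraints 4, 5, and 7, k = j = m = n, so k = n. But constraint 6 says k ≠ n. Contradiction.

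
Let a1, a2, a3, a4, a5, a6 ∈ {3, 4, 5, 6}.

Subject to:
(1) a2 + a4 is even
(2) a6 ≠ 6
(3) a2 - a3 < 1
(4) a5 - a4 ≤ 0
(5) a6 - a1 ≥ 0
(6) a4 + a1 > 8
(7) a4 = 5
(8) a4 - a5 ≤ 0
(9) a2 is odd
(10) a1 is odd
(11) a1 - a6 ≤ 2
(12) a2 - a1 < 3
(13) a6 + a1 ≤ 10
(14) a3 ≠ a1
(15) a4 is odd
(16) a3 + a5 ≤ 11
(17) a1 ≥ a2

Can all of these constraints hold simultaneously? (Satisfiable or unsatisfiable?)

Take a1 = 5, a2 = 5, a3 = 6, a4 = 5, a5 = 5, a6 = 5. Then constraint 3: a2 - a3 = -1; constraint 4: a5 - a4 = 0; constraint 5: a6 - a1 = 0, and every other listed constraint is also met.

Satisfiable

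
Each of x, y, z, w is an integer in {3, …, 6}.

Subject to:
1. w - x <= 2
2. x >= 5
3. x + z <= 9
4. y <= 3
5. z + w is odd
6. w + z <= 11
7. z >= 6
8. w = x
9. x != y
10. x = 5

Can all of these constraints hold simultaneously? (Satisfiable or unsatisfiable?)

From constraint 2: x ≥ 5. From constraint 7: z ≥ 6. Hence x + z ≥ 11. But constraint 3 requires x + z ≤ 9, and 9 < 11. Contradiction.

Unsatisfiable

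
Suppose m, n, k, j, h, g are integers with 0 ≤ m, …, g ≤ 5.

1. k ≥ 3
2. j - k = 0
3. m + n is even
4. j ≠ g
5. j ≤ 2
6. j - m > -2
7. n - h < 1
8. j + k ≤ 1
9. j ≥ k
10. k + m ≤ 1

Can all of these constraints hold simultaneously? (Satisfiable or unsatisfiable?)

From constraints 1 and 9: j ≥ k and k ≥ 3, so j ≥ 3. From constraint 5: j ≤ 2. But 2 < 3, so no value of j works.

Unsatisfiable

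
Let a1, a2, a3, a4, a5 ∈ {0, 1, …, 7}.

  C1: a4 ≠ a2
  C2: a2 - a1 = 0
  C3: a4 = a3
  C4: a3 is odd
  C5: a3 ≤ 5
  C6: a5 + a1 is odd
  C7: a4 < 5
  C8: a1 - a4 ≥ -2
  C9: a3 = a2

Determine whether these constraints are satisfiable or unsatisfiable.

Unsatisfiable

From constraints 3 and 9, a4 = a3 = a2, so a4 = a2. But constraint 1 says a4 ≠ a2. Contradiction.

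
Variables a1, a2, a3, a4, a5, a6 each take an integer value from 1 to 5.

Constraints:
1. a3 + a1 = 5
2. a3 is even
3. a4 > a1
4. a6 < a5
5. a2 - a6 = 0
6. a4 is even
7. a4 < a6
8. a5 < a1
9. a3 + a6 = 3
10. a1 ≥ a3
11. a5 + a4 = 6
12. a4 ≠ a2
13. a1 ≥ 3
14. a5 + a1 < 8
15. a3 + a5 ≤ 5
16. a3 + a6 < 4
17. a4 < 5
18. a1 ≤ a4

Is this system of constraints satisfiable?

Constraints 4, 7, 8, and 18 give a4 < a6, a6 < a5, a5 < a1, a1 ≤ a4. Chaining: a4 < a6 < a5 < a1 ≤ a4, which forces a4 < a4 — impossible.

Unsatisfiable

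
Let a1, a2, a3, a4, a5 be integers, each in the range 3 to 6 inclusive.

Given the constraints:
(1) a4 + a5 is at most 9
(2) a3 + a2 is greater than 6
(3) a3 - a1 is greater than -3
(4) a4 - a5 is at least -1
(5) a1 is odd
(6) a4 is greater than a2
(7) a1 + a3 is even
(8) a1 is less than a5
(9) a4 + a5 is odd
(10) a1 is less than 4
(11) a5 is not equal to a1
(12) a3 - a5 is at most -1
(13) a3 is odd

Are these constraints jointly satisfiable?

Satisfiable

One satisfying assignment is a1 = 3, a2 = 4, a3 = 3, a4 = 5, a5 = 4.
For the less obvious constraints — constraint 1: a4 + a5 = 9; constraint 2: a3 + a2 = 7; constraint 3: a3 - a1 = 0 — and the others hold by inspection.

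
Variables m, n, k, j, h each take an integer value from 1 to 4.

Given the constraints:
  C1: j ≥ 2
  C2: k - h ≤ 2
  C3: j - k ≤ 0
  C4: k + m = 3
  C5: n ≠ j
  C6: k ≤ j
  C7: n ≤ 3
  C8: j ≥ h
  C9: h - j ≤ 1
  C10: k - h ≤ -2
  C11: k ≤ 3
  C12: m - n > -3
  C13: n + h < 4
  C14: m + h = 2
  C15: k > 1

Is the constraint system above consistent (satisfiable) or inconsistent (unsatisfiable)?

Unsatisfiable

Constraints 3, 9, and 10 give k − j ≥ 0, j − h ≥ -1, h − k ≥ 2.
Adding all 3 inequalities: the left sides telescope to 0, and the right sides sum to 0 + (-1) + 2 = 1. So 0 ≥ 1, which is false.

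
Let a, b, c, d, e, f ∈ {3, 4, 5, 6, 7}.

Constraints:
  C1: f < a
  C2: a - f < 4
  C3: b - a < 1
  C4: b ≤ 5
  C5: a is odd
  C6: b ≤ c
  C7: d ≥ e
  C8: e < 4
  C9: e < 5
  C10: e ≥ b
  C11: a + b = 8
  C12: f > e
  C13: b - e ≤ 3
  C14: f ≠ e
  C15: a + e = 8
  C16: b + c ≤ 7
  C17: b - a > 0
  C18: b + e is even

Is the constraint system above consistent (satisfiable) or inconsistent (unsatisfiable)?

Constraints 1, 10, 12, and 17 give a < b, b ≤ e, e < f, f < a. Chaining: a < b ≤ e < f < a, which forces a < a — impossible.

Unsatisfiable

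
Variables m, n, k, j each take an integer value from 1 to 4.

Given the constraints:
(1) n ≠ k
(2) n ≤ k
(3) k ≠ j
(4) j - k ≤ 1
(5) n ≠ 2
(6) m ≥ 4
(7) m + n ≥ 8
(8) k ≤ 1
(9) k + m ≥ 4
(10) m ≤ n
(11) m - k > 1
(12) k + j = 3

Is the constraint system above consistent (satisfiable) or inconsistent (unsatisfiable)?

Unsatisfiable

From constraints 6 and 10: n ≥ m and m ≥ 4, so n ≥ 4. From constraints 2 and 8: n ≤ k and k ≤ 1, so n ≤ 1. But 1 < 4, so no value of n works.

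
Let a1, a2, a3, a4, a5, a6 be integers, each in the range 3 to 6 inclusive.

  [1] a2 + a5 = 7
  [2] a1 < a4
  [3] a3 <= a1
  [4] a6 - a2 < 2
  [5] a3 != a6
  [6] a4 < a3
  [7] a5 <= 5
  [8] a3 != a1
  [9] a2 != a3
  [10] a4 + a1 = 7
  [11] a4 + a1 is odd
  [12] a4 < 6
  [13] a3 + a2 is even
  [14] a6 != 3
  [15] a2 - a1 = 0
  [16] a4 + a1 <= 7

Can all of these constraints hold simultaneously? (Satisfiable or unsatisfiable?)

Constraints 2, 3, and 6 give a4 < a3, a3 ≤ a1, a1 < a4. Chaining: a4 < a3 ≤ a1 < a4, which forces a4 < a4 — impossible.

Unsatisfiable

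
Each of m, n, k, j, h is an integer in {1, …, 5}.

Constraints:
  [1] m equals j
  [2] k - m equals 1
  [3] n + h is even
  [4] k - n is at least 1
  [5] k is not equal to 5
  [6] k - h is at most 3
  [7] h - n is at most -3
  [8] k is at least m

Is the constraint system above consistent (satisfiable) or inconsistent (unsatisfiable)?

Constraints 4, 6, and 7 give h − k ≥ -3, k − n ≥ 1, n − h ≥ 3.
Adding all 3 inequalities: the left sides telescope to 0, and the right sides sum to (-3) + 1 + 3 = 1. So 0 ≥ 1, which is false.

Unsatisfiable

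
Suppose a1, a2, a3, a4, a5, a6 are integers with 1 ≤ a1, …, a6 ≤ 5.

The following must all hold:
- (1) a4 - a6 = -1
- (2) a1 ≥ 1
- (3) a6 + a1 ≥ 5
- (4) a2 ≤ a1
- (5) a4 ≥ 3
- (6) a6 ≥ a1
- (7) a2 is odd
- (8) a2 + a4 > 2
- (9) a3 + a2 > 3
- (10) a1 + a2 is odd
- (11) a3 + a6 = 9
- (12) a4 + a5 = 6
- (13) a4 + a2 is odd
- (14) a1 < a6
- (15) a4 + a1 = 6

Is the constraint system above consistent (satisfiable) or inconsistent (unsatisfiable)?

Setting (a1, a2, a3, a4, a5, a6) = (2, 1, 4, 4, 2, 5) satisfies everything: constraint 1: a4 - a6 = -1; constraint 3: a6 + a1 = 7; constraint 8: a2 + a4 = 5, and the others follow.

Satisfiable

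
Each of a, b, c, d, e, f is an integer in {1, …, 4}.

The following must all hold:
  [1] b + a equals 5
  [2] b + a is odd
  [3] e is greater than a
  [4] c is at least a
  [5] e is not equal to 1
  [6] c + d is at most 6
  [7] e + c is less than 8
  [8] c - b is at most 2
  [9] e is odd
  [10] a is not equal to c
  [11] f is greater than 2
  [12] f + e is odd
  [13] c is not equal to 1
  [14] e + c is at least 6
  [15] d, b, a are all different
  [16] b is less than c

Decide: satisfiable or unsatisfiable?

Satisfiable

Take a = 2, b = 3, c = 4, d = 1, e = 3, f = 4. Then constraint 1: b + a = 5; constraint 6: c + d = 5; constraint 7: e + c = 7, and every other listed constraint is also met.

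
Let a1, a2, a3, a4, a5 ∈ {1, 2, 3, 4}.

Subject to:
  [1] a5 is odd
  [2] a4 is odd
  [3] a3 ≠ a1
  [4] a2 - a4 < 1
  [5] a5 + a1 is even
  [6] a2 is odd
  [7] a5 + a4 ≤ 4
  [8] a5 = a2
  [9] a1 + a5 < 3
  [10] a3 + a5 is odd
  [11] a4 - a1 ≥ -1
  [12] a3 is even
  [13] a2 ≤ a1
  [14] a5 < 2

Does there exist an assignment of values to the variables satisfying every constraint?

Satisfiable

Setting (a1, a2, a3, a4, a5) = (1, 1, 4, 1, 1) satisfies everything: constraint 4: a2 - a4 = 0; constraint 7: a5 + a4 = 2; constraint 9: a1 + a5 = 2, and the others follow.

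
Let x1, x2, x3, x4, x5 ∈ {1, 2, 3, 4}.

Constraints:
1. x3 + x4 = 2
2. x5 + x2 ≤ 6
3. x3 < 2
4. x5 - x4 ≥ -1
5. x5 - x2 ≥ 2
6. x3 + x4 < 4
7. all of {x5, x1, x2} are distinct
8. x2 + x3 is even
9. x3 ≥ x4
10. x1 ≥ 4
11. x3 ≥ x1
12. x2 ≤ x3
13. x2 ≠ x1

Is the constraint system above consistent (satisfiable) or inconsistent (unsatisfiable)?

From constraints 10 and 11: x3 ≥ x1 and x1 ≥ 4, so x3 ≥ 4. From constraint 3: x3 ≤ 1. But 1 < 4, so no value of x3 works.

Unsatisfiable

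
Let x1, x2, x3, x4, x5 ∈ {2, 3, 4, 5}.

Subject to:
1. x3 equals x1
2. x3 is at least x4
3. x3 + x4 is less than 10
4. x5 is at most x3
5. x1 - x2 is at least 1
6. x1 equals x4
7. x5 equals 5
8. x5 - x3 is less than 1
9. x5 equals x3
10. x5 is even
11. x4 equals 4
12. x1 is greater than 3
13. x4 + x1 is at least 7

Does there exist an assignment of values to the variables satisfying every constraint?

Constraint 7 fixes x5 = 5 and constraint 11 fixes x4 = 4. Constraints 1, 6, and 9 give x5 = x3 = x1 = x4, so x5 = x4. But 5 ≠ 4 — contradiction.

Unsatisfiable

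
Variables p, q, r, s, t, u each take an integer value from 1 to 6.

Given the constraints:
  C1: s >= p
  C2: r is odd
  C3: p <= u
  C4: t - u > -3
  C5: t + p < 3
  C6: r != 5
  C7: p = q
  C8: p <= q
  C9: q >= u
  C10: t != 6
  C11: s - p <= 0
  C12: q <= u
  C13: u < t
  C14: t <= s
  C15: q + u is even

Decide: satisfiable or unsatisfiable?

Unsatisfiable

Constraints 8, 11, 12, 13, and 14 give s ≤ p, p ≤ q, q ≤ u, u < t, t ≤ s. Chaining: s ≤ p ≤ q ≤ u < t ≤ s, which forces s < s — impossible.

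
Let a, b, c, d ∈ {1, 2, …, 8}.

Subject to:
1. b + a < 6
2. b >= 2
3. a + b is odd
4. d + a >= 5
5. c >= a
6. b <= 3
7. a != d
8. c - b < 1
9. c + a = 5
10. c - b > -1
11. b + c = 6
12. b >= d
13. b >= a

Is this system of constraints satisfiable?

Setting (a, b, c, d) = (2, 3, 3, 3) satisfies everything: constraint 1: b + a = 5; constraint 4: d + a = 5, and the others follow.

Satisfiable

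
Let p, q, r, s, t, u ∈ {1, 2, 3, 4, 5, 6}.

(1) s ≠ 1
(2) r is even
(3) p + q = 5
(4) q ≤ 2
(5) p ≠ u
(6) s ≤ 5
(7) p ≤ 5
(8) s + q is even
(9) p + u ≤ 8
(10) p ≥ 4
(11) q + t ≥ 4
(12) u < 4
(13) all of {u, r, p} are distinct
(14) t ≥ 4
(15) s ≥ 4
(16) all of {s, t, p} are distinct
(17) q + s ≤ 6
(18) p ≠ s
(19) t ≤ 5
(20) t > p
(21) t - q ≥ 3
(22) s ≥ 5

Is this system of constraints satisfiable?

Constraints 6, 7, 10, 14, 15, and 19 confine each of s, t, p to the 2 values {4, 5}.
Constraint 16 requires all 3 of them to be distinct, but only 2 values are available — impossible by the pigeonhole principle.

Unsatisfiable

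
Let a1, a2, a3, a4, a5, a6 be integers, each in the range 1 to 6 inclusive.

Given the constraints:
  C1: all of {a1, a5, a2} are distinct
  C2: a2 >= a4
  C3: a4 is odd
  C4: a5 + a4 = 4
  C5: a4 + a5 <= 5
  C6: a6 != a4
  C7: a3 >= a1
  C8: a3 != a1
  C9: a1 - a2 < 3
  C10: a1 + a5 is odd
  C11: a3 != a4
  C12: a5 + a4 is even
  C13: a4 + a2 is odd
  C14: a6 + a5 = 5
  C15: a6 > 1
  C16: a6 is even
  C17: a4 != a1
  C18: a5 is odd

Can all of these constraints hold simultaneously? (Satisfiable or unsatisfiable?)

Take a1 = 4, a2 = 2, a3 = 6, a4 = 1, a5 = 3, a6 = 2. Then constraint 4: a5 + a4 = 4; constraint 5: a4 + a5 = 4, and every other listed constraint is also met.

Satisfiable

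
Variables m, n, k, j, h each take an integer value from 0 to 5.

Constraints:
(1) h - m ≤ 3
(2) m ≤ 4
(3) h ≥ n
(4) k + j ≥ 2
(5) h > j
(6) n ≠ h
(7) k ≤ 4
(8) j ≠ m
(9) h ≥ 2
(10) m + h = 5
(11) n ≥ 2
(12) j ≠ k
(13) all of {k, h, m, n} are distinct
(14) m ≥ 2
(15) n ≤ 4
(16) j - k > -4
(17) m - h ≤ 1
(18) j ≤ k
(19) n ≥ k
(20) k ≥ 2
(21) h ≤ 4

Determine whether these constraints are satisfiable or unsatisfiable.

Unsatisfiable

Constraints 2, 7, 9, 11, 14, 15, 20, and 21 confine each of k, h, m, n to the 3 values {2, …, 4}.
Constraint 13 requires all 4 of them to be distinct, but only 3 values are available — impossible by the pigeonhole principle.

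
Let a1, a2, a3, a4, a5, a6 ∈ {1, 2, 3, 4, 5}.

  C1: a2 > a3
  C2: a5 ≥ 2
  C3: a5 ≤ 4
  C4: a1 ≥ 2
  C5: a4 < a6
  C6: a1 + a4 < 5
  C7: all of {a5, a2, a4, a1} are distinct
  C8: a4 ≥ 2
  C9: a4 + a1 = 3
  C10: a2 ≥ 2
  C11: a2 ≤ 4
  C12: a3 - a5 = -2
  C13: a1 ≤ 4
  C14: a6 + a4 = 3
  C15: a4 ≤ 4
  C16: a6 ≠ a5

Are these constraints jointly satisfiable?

Constraints 2, 3, 4, 8, 10, 11, 13, and 15 confine each of a5, a2, a4, a1 to the 3 values {2, …, 4}.
Constraint 7 requires all 4 of them to be distinct, but only 3 values are available — impossible by the pigeonhole principle.

Unsatisfiable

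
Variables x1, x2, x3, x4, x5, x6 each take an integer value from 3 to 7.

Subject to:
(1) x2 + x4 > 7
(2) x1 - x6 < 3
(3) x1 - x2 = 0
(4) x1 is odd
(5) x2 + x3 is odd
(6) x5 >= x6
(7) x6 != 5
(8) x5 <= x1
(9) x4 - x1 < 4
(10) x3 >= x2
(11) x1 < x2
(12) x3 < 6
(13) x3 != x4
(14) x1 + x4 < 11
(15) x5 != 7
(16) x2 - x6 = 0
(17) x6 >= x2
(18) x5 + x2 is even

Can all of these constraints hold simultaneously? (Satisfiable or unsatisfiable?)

Constraints 6, 8, 11, and 17 give x5 ≤ x1, x1 < x2, x2 ≤ x6, x6 ≤ x5. Chaining: x5 ≤ x1 < x2 ≤ x6 ≤ x5, which forces x5 < x5 — impossible.

Unsatisfiable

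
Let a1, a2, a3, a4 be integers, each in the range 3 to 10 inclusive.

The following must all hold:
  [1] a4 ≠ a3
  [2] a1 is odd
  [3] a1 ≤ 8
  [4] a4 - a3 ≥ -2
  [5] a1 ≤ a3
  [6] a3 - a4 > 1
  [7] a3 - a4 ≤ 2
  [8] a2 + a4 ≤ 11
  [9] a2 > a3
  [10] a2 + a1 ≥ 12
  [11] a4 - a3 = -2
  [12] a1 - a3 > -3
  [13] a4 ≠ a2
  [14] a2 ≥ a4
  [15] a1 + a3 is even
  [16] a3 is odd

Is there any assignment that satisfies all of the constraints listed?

Take a1 = 5, a2 = 7, a3 = 5, a4 = 3. Then constraint 4: a4 - a3 = -2; constraint 6: a3 - a4 = 2; constraint 7: a3 - a4 = 2, and every other listed constraint is also met.

Satisfiable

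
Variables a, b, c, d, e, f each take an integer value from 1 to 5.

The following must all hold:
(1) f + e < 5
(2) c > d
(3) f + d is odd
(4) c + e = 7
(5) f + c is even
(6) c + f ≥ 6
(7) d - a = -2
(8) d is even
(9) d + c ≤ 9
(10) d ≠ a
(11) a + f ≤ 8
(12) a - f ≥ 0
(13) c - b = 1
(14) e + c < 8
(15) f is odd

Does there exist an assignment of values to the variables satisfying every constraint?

Satisfiable

Try a = 4, b = 4, c = 5, d = 2, e = 2, f = 1.
Check constraint 1: f + e = 3; constraint 4: c + e = 7. The remaining constraints are straightforward to verify.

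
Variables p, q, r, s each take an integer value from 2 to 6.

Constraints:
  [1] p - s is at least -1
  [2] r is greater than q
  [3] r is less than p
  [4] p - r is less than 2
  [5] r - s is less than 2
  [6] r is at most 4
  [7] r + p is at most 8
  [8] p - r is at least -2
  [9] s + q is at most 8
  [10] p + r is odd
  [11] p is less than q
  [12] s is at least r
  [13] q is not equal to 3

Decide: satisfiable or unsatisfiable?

Constraints 2, 3, and 11 give q < r, r < p, p < q. Chaining: q < r < p < q, which forces q < q — impossible.

Unsatisfiable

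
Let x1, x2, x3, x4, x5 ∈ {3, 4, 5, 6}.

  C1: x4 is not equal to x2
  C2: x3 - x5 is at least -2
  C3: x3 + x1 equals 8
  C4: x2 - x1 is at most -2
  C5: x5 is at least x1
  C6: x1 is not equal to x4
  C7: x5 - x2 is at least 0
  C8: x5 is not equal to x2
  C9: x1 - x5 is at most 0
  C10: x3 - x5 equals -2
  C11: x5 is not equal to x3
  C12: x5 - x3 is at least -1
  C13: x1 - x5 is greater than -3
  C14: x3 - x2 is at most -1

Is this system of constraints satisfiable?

Unsatisfiable

Constraints 2, 4, 9, and 14 give x1 − x2 ≥ 2, x2 − x3 ≥ 1, x3 − x5 ≥ -2, x5 − x1 ≥ 0.
Adding all 4 inequalities: the left sides telescope to 0, and the right sides sum to 2 + 1 + (-2) + 0 = 1. So 0 ≥ 1, which is false.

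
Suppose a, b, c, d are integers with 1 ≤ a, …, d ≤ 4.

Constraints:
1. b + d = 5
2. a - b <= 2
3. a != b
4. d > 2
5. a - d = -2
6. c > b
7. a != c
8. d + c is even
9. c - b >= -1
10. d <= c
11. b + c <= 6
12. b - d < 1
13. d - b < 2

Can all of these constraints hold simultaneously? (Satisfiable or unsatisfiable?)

The assignment a = 1, b = 2, c = 3, d = 3 works:
  constraint 1 holds since b + d = 5.
  constraint 2 holds since a - b = -1.
The rest check out directly.

Satisfiable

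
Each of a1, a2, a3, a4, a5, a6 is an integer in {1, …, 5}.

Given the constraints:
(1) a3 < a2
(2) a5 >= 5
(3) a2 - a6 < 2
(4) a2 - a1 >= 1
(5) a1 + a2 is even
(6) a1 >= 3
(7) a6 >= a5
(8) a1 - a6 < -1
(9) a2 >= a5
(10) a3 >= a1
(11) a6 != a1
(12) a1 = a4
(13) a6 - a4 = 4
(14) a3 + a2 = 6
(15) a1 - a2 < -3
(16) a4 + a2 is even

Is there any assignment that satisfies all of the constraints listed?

Unsatisfiable

From constraints 6 and 10: a3 ≥ a1 ≥ 3. From constraints 2 and 9: a2 ≥ a5 ≥ 5. Hence a3 + a2 ≥ 8. But constraint 14 requires a3 + a2 = 6, and 6 < 8. Contradiction.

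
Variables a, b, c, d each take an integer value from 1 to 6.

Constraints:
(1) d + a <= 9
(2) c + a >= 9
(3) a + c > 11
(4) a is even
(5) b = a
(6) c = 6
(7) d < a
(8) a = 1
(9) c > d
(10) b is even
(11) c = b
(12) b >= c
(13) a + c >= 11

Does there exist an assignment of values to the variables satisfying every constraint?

Unsatisfiable

Constraint 6 fixes c = 6 and constraint 8 fixes a = 1. Constraints 5 and 11 give c = b = a, so c = a. But 6 ≠ 1 — contradiction.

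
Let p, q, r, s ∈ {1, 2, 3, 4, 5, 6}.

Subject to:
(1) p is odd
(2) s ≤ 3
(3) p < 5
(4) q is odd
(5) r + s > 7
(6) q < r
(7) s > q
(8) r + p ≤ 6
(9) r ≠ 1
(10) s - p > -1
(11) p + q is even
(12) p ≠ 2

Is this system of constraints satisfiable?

The assignment p = 1, q = 1, r = 5, s = 3 works:
  constraint 5 holds since r + s = 8.
  constraint 8 holds since r + p = 6.
  constraint 10 holds since s - p = 2.
The rest check out directly.

Satisfiable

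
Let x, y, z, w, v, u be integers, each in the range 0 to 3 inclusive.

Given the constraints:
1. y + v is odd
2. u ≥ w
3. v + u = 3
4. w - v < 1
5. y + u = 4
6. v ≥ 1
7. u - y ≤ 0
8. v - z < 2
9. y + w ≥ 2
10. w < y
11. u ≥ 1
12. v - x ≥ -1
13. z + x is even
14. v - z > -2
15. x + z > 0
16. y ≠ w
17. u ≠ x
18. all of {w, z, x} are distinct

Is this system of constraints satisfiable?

Satisfiable

Setting (x, y, z, w, v, u) = (0, 3, 2, 1, 2, 1) satisfies everything: constraint 3: v + u = 3; constraint 4: w - v = -1; constraint 5: y + u = 4, and the others follow.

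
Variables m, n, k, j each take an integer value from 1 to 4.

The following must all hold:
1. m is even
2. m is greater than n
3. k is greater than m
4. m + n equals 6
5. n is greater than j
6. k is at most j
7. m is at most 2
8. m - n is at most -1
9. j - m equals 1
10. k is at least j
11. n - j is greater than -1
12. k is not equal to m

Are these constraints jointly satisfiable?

Unsatisfiable

Constraints 2, 3, 5, and 6 give k ≤ j, j < n, n < m, m < k. Chaining: k ≤ j < n < m < k, which forces k < k — impossible.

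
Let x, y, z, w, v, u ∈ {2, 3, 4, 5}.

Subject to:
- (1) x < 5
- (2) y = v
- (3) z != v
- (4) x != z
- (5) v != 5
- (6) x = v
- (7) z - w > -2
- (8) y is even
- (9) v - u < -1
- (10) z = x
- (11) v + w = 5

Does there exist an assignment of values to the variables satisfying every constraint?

Unsatisfiable

From constraints 6 and 10, z = x = v, so z = v. But constraint 3 says z ≠ v. Contradiction.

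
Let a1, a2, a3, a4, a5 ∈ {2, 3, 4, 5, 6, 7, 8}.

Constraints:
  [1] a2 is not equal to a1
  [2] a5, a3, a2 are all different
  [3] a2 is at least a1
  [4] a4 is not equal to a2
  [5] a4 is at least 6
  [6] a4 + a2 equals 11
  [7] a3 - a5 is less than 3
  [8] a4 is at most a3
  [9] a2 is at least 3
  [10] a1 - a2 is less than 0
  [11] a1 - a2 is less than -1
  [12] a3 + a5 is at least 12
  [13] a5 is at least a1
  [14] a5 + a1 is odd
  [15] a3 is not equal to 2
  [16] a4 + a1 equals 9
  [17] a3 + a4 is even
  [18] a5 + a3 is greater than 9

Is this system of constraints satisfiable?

Satisfiable

Setting (a1, a2, a3, a4, a5) = (2, 4, 7, 7, 5) satisfies everything: constraint 6: a4 + a2 = 11; constraint 7: a3 - a5 = 2; constraint 10: a1 - a2 = -2, and the others follow.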